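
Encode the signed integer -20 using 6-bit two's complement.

|-20| = 20 = 010100 in 6 bits.
Invert the bits: 101011. Add 1: 101100.
Check: 101100 reads as 44 − 64 = -20.

101100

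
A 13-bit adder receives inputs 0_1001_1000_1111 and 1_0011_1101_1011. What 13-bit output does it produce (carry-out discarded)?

1110101101010

  0100110001111
+ 1001111011011
= 1110101101010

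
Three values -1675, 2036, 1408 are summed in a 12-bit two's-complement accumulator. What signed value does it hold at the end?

-1675 + 2036 = 361 (000101101001)
361 + 1408 = 1769 (011011101001)

1769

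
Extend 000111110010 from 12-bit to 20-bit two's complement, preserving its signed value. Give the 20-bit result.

MSB of 000111110010 is 0; replicate it into the new high bits.
00000000|000111110010 → 00000000000111110010 (still 498).

00000000000111110010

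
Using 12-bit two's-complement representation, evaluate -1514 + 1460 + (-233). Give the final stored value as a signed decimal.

-287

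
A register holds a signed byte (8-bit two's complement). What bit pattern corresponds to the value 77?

77 is non-negative, so write it directly in 8 bits: 01001101.

01001101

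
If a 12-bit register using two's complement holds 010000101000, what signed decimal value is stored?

MSB is 0, so the value is non-negative: 010000101000 = 1064.

1064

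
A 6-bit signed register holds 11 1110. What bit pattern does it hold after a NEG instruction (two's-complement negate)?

Invert: 000001. Add 1: 000010.
Check: 111110 = -2, 000010 = 2.

000010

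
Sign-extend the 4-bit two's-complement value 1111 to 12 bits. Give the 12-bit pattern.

MSB of 1111 is 1; replicate it into the new high bits.
11111111|1111 → 111111111111 (still -1).

111111111111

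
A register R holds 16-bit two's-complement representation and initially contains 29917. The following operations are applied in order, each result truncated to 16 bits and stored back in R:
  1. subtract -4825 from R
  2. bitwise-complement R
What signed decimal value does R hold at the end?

30793

Start: R = 29917 = 0111010011011101.
R = 29917 − (-4825) = 34742; wraps to -30794 = 1000011110110110
R = NOT 1000011110110110 = 0111100001001001 = 30793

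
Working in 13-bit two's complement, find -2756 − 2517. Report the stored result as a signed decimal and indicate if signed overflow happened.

2919; overflow

-2756 → 1010100111100
2517 → 0100111010101
Subtract via negate-and-add: invert 0100111010101 + 1 = 1011000101011 (i.e. -2517).
  1010100111100
+ 1011000101011
= 0101101100111  (discard carry-out 1)
Result 0101101100111: MSB = 0 → value 2919.
Both addends (after negating the subtrahend) are negative but the stored result is non-negative: signed overflow. The true value -2756 − 2517 = -5273 lies outside [-4096, 4095].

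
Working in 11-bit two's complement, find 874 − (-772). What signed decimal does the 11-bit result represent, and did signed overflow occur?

-402; overflow

874 → 01101101010
-772 → 10011111100
Subtract via negate-and-add: invert 10011111100 + 1 = 01100000100 (i.e. 772).
  01101101010
+ 01100000100
= 11001101110
Result 11001101110: MSB = 1 → 1646 − 2048 = -402.
Both addends (after negating the subtrahend) are non-negative but the stored result is negative: signed overflow. The true value 874 − (-772) = 1646 lies outside [-1024, 1023].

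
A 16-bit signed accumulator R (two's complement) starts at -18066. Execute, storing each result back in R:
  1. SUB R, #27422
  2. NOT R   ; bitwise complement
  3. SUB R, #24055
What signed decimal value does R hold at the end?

21432

Start: R = -18066 = 1011100101101110.
R = -18066 − 27422 = -45488; wraps to 20048 = 0100111001010000
R = NOT 0100111001010000 = 1011000110101111 = -20049
R = -20049 − 24055 = -44104; wraps to 21432 = 0101001110111000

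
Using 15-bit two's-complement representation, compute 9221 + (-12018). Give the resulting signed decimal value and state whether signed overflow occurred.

9221 → 010010000000101
-12018 → 101000100001110
  010010000000101
+ 101000100001110
= 111010100010011
Result 111010100010011: MSB = 1 → 29971 − 32768 = -2797.
Addends have opposite signs, so signed overflow cannot occur.

-2797; no overflow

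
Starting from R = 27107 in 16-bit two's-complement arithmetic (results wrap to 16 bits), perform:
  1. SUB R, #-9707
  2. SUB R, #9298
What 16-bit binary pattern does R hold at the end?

Start: R = 27107 = 0110100111100011.
R = 27107 − (-9707) = 36814; wraps to -28722 = 1000111111001110
R = -28722 − 9298 = -38020; wraps to 27516 = 0110101101111100

0110101101111100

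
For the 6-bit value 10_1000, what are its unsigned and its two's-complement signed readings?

Unsigned: 101000 = 40.
Signed: MSB=1 → 40 − 64 = -24.

unsigned = 40, signed = -24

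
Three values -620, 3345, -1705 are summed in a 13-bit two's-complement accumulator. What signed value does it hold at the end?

1020

-620 + 3345 = 2725 (0101010100101)
2725 + (-1705) = 1020 (0001111111100)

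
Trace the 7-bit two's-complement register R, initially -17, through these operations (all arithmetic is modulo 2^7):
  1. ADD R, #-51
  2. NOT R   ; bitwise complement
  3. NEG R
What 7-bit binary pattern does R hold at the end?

0111101

Start: R = -17 = 1101111.
R = -17 + (-51) = -68; wraps to 60 = 0111100
R = NOT 0111100 = 1000011 = -61
R = −(-61) = 61 = 0111101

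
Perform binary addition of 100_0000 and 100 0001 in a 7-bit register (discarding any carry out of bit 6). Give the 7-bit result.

0000001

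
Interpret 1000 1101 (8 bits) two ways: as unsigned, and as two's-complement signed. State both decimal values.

unsigned = 141, signed = -115

Unsigned: 10001101 = 141.
Signed: MSB=1 → 141 − 256 = -115.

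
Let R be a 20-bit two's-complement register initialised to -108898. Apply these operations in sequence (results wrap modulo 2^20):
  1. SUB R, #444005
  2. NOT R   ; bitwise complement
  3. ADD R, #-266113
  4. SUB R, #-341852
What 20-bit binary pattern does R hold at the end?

10011001011110100001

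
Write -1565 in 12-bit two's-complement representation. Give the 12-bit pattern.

100111100011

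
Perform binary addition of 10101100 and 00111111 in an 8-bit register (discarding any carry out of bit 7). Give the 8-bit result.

11101011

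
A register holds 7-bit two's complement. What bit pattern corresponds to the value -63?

|-63| = 63 = 0111111 in 7 bits.
Invert the bits: 1000000. Add 1: 1000001.
Check: 1000001 reads as 65 − 128 = -63.

1000001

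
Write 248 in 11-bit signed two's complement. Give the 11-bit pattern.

00011111000

248 is non-negative, so write it directly in 11 bits: 00011111000.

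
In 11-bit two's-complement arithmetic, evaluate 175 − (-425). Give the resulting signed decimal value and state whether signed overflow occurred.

175 → 00010101111
-425 → 11001010111
Subtract via negate-and-add: invert 11001010111 + 1 = 00110101001 (i.e. 425).
  00010101111
+ 00110101001
= 01001011000
Result 01001011000: MSB = 0 → value 600.
Both addends (after negating the subtrahend) are non-negative and so is the stored result: no signed overflow.

600; no overflow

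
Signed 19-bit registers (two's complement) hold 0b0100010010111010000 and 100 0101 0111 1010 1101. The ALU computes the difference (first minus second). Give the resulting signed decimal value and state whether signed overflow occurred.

-143837; overflow

0b0100010010111010000 → 0100010010111010000 = 140752 (signed)
100 0101 0111 1010 1101 → 1000101011110101101 = -239699 (signed)
Subtract via negate-and-add: invert 1000101011110101101 + 1 = 0111010100001010011 (i.e. 239699).
  0100010010111010000
+ 0111010100001010011
= 1011100111000100011
Result 1011100111000100011: MSB = 1 → 380451 − 524288 = -143837.
Both addends (after negating the subtrahend) are non-negative but the stored result is negative: signed overflow. The true value 140752 − (-239699) = 380451 lies outside [-262144, 262143].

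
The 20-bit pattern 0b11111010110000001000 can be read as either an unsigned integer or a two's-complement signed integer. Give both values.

Unsigned: 11111010110000001000 = 1027080.
Signed: MSB=1 → 1027080 − 1048576 = -21496.

unsigned = 1027080, signed = -21496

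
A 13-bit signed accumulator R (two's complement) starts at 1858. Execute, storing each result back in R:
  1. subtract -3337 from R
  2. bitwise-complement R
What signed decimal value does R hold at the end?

Start: R = 1858 = 0011101000010.
R = 1858 − (-3337) = 5195; wraps to -2997 = 1010001001011
R = NOT 1010001001011 = 0101110110100 = 2996

2996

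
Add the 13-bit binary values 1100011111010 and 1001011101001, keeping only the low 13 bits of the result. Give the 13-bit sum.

  1100011111010
+ 1001011101001
= 0101111100011  (discard carry-out 1)

0101111100011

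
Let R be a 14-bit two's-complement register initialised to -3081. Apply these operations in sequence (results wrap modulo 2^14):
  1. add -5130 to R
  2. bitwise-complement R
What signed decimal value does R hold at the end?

-8174

Start: R = -3081 = 11001111110111.
R = -3081 + (-5130) = -8211; wraps to 8173 = 01111111101101
R = NOT 01111111101101 = 10000000010010 = -8174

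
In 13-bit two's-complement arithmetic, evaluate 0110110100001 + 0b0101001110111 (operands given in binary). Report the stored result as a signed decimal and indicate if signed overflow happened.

-2024; overflow

0110110100001 = 3489 (signed)
0b0101001110111 → 0101001110111 = 2679 (signed)
  0110110100001
+ 0101001110111
= 1100000011000
Result 1100000011000: MSB = 1 → 6168 − 8192 = -2024.
Both addends are non-negative but the stored result is negative: signed overflow. The true value 3489 + 2679 = 6168 lies outside [-4096, 4095].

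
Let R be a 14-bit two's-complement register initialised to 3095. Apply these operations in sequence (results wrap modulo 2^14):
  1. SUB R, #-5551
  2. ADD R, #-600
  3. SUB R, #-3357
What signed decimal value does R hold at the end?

-4981

Start: R = 3095 = 00110000010111.
R = 3095 − (-5551) = 8646; wraps to -7738 = 10000111000110
R = -7738 + (-600) = -8338; wraps to 8046 = 01111101101110
R = 8046 − (-3357) = 11403; wraps to -4981 = 10110010001011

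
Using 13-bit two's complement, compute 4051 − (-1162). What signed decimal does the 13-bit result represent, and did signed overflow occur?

-2979; overflow

4051 → 0111111010011
-1162 → 1101101110110
Subtract via negate-and-add: invert 1101101110110 + 1 = 0010010001010 (i.e. 1162).
  0111111010011
+ 0010010001010
= 1010001011101
Result 1010001011101: MSB = 1 → 5213 − 8192 = -2979.
Both addends (after negating the subtrahend) are non-negative but the stored result is negative: signed overflow. The true value 4051 − (-1162) = 5213 lies outside [-4096, 4095].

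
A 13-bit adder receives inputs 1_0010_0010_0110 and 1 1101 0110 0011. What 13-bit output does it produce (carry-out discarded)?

  1001000100110
+ 1110101100011
= 0111110001001  (discard carry-out 1)

0111110001001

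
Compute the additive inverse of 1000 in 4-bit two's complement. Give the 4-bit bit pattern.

Invert: 0111. Add 1: 1000.
(1000 is the minimum value -8; its negation overflows and yields itself.)

1000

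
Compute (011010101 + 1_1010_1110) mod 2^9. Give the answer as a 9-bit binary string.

  011010101
+ 110101110
= 010000011  (discard carry-out 1)

010000011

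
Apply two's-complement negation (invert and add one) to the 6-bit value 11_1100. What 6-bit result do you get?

000100

Invert: 000011. Add 1: 000100.
Check: 111100 = -4, 000100 = 4.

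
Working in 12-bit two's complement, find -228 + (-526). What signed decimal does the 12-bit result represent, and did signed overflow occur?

-754; no overflow

-228 → 111100011100
-526 → 110111110010
  111100011100
+ 110111110010
= 110100001110  (discard carry-out 1)
Result 110100001110: MSB = 1 → 3342 − 4096 = -754.
Both addends are negative and so is the stored result: no signed overflow.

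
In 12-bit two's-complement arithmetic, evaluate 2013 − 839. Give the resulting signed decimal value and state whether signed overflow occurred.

1174; no overflow

2013 → 011111011101
839 → 001101000111
Subtract via negate-and-add: invert 001101000111 + 1 = 110010111001 (i.e. -839).
  011111011101
+ 110010111001
= 010010010110  (discard carry-out 1)
Result 010010010110: MSB = 0 → value 1174.
Addends (after negating the subtrahend) have opposite signs, so signed overflow cannot occur.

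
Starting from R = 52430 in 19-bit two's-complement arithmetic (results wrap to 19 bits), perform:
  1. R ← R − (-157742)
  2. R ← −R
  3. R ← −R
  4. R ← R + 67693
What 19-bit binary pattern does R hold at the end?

1000011110101101001

Start: R = 52430 = 0001100110011001110.
R = 52430 − (-157742) = 210172 = 0110011010011111100
R = −(210172) = -210172 = 1001100101100000100
R = −(-210172) = 210172 = 0110011010011111100
R = 210172 + 67693 = 277865; wraps to -246423 = 1000011110101101001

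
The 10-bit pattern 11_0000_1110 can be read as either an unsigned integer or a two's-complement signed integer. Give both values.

unsigned = 782, signed = -242

Unsigned: 1100001110 = 782.
Signed: MSB=1 → 782 − 1024 = -242.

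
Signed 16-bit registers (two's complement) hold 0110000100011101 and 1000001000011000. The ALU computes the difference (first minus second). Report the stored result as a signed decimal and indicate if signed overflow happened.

0110000100011101 = 24861 (signed)
1000001000011000 = -32232 (signed)
Subtract via negate-and-add: invert 1000001000011000 + 1 = 0111110111101000 (i.e. 32232).
  0110000100011101
+ 0111110111101000
= 1101111100000101
Result 1101111100000101: MSB = 1 → 57093 − 65536 = -8443.
Both addends (after negating the subtrahend) are non-negative but the stored result is negative: signed overflow. The true value 24861 − (-32232) = 57093 lies outside [-32768, 32767].

-8443; overflow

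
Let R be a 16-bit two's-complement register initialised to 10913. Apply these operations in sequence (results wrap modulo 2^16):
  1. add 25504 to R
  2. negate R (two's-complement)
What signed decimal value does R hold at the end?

29119

Start: R = 10913 = 0010101010100001.
R = 10913 + 25504 = 36417; wraps to -29119 = 1000111001000001
R = −(-29119) = 29119 = 0111000110111111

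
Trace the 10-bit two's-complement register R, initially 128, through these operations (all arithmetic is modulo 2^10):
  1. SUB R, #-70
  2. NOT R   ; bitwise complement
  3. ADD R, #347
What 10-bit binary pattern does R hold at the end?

Start: R = 128 = 0010000000.
R = 128 − (-70) = 198 = 0011000110
R = NOT 0011000110 = 1100111001 = -199
R = -199 + 347 = 148 = 0010010100

0010010100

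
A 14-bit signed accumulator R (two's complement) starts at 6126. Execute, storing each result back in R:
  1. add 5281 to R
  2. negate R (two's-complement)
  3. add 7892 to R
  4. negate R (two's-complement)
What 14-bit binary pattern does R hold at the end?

00110110111011

Start: R = 6126 = 01011111101110.
R = 6126 + 5281 = 11407; wraps to -4977 = 10110010001111
R = −(-4977) = 4977 = 01001101110001
R = 4977 + 7892 = 12869; wraps to -3515 = 11001001000101
R = −(-3515) = 3515 = 00110110111011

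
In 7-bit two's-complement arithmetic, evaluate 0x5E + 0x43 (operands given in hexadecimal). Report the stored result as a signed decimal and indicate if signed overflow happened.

0x5E = 1011110 = -34 (signed)
0x43 = 1000011 = -61 (signed)
  1011110
+ 1000011
= 0100001  (discard carry-out 1)
Result 0100001: MSB = 0 → value 33.
Both addends are negative but the stored result is non-negative: signed overflow. The true value -34 + (-61) = -95 lies outside [-64, 63].

33; overflow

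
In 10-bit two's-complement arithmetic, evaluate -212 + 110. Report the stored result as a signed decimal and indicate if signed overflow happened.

-102; no overflow

-212 → 1100101100
110 → 0001101110
  1100101100
+ 0001101110
= 1110011010
Result 1110011010: MSB = 1 → 922 − 1024 = -102.
Addends have opposite signs, so signed overflow cannot occur.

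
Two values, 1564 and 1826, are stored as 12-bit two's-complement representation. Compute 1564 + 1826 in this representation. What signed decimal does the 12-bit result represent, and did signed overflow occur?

-706; overflow

1564 → 011000011100
1826 → 011100100010
  011000011100
+ 011100100010
= 110100111110
Result 110100111110: MSB = 1 → 3390 − 4096 = -706.
Both addends are non-negative but the stored result is negative: signed overflow. The true value 1564 + 1826 = 3390 lies outside [-2048, 2047].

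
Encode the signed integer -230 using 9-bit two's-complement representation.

|-230| = 230 = 011100110 in 9 bits.
Invert the bits: 100011001. Add 1: 100011010.

100011010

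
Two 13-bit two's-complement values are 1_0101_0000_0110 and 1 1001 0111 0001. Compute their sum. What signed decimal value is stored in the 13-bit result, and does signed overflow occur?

1_0101_0000_0110 → 1010100000110 = -2810 (signed)
1 1001 0111 0001 → 1100101110001 = -1679 (signed)
  1010100000110
+ 1100101110001
= 0111001110111  (discard carry-out 1)
Result 0111001110111: MSB = 0 → value 3703.
Both addends are negative but the stored result is non-negative: signed overflow. The true value -2810 + (-1679) = -4489 lies outside [-4096, 4095].

3703; overflow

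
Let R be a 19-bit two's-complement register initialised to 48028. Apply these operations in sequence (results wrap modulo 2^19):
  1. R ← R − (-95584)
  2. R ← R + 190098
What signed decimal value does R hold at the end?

Start: R = 48028 = 0001011101110011100.
R = 48028 − (-95584) = 143612 = 0100011000011111100
R = 143612 + 190098 = 333710; wraps to -190578 = 1010001011110001110

-190578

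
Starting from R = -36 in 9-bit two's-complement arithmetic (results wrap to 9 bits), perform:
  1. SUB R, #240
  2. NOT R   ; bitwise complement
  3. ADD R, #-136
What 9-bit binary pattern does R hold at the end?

010001011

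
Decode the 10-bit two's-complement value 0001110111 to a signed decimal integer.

119

MSB is 0, so the value is non-negative: 0001110111 = 119.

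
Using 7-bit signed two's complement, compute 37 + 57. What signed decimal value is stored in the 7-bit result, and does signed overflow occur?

-34; overflow

37 → 0100101
57 → 0111001
  0100101
+ 0111001
= 1011110
Result 1011110: MSB = 1 → 94 − 128 = -34.
Both addends are non-negative but the stored result is negative: signed overflow. The true value 37 + 57 = 94 lies outside [-64, 63].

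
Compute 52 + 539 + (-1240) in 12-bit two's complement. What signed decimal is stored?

-649

52 + 539 = 591 (001001001111)
591 + (-1240) = -649 (110101110111)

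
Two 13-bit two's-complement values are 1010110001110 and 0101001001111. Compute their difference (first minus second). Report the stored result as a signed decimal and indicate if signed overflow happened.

1010110001110 = -2674 (signed)
0101001001111 = 2639 (signed)
Subtract via negate-and-add: invert 0101001001111 + 1 = 1010110110001 (i.e. -2639).
  1010110001110
+ 1010110110001
= 0101100111111  (discard carry-out 1)
Result 0101100111111: MSB = 0 → value 2879.
Both addends (after negating the subtrahend) are negative but the stored result is non-negative: signed overflow. The true value -2674 − 2639 = -5313 lies outside [-4096, 4095].

2879; overflow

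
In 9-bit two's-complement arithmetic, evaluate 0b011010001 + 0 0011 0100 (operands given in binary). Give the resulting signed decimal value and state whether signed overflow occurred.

-251; overflow

0b011010001 → 011010001 = 209 (signed)
0 0011 0100 → 000110100 = 52 (signed)
  011010001
+ 000110100
= 100000101
Result 100000101: MSB = 1 → 261 − 512 = -251.
Both addends are non-negative but the stored result is negative: signed overflow. The true value 209 + 52 = 261 lies outside [-256, 255].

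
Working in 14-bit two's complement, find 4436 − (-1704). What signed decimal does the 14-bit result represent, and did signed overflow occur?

4436 → 01000101010100
-1704 → 11100101011000
Subtract via negate-and-add: invert 11100101011000 + 1 = 00011010101000 (i.e. 1704).
  01000101010100
+ 00011010101000
= 01011111111100
Result 01011111111100: MSB = 0 → value 6140.
Both addends (after negating the subtrahend) are non-negative and so is the stored result: no signed overflow.

6140; no overflow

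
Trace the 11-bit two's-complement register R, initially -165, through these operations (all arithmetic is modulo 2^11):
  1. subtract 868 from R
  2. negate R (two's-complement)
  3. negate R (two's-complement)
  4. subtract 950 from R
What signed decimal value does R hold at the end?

65

Start: R = -165 = 11101011011.
R = -165 − 868 = -1033; wraps to 1015 = 01111110111
R = −(1015) = -1015 = 10000001001
R = −(-1015) = 1015 = 01111110111
R = 1015 − 950 = 65 = 00001000001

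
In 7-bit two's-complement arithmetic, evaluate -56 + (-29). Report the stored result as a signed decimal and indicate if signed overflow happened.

-56 → 1001000
-29 → 1100011
  1001000
+ 1100011
= 0101011  (discard carry-out 1)
Result 0101011: MSB = 0 → value 43.
Both addends are negative but the stored result is non-negative: signed overflow. The true value -56 + (-29) = -85 lies outside [-64, 63].

43; overflow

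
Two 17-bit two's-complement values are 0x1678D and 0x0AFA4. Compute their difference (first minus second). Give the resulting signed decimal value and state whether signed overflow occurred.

0x1678D = 10110011110001101 = -39027 (signed)
0x0AFA4 = 01010111110100100 = 44964 (signed)
Subtract via negate-and-add: invert 01010111110100100 + 1 = 10101000001011100 (i.e. -44964).
  10110011110001101
+ 10101000001011100
= 01011011111101001  (discard carry-out 1)
Result 01011011111101001: MSB = 0 → value 47081.
Both addends (after negating the subtrahend) are negative but the stored result is non-negative: signed overflow. The true value -39027 − 44964 = -83991 lies outside [-65536, 65535].

47081; overflow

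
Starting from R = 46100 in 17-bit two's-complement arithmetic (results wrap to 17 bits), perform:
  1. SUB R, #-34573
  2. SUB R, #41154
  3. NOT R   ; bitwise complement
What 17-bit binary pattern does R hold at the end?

10110010110100000

Start: R = 46100 = 01011010000010100.
R = 46100 − (-34573) = 80673; wraps to -50399 = 10011101100100001
R = -50399 − 41154 = -91553; wraps to 39519 = 01001101001011111
R = NOT 01001101001011111 = 10110010110100000 = -39520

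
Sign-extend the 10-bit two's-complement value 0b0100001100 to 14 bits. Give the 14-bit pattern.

00000100001100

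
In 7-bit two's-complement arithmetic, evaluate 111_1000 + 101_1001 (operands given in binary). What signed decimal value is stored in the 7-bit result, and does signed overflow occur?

-47; no overflow

111_1000 → 1111000 = -8 (signed)
101_1001 → 1011001 = -39 (signed)
  1111000
+ 1011001
= 1010001  (discard carry-out 1)
Result 1010001: MSB = 1 → 81 − 128 = -47.
Both addends are negative and so is the stored result: no signed overflow.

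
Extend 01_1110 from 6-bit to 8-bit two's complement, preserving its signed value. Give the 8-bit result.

00011110

MSB of 011110 is 0; replicate it into the new high bits.
00|011110 → 00011110 (still 30).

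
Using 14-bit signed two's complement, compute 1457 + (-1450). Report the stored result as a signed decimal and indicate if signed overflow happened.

1457 → 00010110110001
-1450 → 11101001010110
  00010110110001
+ 11101001010110
= 00000000000111  (discard carry-out 1)
Result 00000000000111: MSB = 0 → value 7.
Addends have opposite signs, so signed overflow cannot occur.

7; no overflow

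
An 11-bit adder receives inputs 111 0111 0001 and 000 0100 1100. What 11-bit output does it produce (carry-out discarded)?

  11101110001
+ 00001001100
= 11110111101

11110111101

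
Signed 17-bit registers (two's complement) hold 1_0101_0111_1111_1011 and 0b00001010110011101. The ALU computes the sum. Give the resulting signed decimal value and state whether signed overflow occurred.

1_0101_0111_1111_1011 → 10101011111111011 = -43013 (signed)
0b00001010110011101 → 00001010110011101 = 5533 (signed)
  10101011111111011
+ 00001010110011101
= 10110110110011000
Result 10110110110011000: MSB = 1 → 93592 − 131072 = -37480.
Addends have opposite signs, so signed overflow cannot occur.

-37480; no overflow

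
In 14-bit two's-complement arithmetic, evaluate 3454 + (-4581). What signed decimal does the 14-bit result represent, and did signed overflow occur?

3454 → 00110101111110
-4581 → 10111000011011
  00110101111110
+ 10111000011011
= 11101110011001
Result 11101110011001: MSB = 1 → 15257 − 16384 = -1127.
Addends have opposite signs, so signed overflow cannot occur.

-1127; no overflow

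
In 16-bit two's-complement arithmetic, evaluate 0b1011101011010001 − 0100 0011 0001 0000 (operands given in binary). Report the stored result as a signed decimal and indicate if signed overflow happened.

30657; overflow

0b1011101011010001 → 1011101011010001 = -17711 (signed)
0100 0011 0001 0000 → 0100001100010000 = 17168 (signed)
Subtract via negate-and-add: invert 0100001100010000 + 1 = 1011110011110000 (i.e. -17168).
  1011101011010001
+ 1011110011110000
= 0111011111000001  (discard carry-out 1)
Result 0111011111000001: MSB = 0 → value 30657.
Both addends (after negating the subtrahend) are negative but the stored result is non-negative: signed overflow. The true value -17711 − 17168 = -34879 lies outside [-32768, 32767].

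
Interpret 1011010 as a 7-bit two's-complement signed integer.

MSB is 1, so the value is negative.
Invert: 0100101. Add 1: 0100110 = 38. So the value is −38.

-38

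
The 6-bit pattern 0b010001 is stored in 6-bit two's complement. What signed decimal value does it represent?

17

MSB is 0, so the value is non-negative: 010001 = 17.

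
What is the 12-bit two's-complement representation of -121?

111110000111

|-121| = 121 = 000001111001 in 12 bits.
Invert the bits: 111110000110. Add 1: 111110000111.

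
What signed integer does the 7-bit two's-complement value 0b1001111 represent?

-49

MSB is 1, so the value is negative.
Unsigned reading: 79. Subtract 2^7 = 128: 79 − 128 = -49.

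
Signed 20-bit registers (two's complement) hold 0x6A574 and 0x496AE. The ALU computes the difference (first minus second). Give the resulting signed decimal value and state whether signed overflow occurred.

0x6A574 = 01101010010101110100 = 435572 (signed)
0x496AE = 01001001011010101110 = 300718 (signed)
Subtract via negate-and-add: invert 01001001011010101110 + 1 = 10110110100101010010 (i.e. -300718).
  01101010010101110100
+ 10110110100101010010
= 00100000111011000110  (discard carry-out 1)
Result 00100000111011000110: MSB = 0 → value 134854.
Addends (after negating the subtrahend) have opposite signs, so signed overflow cannot occur.

134854; no overflow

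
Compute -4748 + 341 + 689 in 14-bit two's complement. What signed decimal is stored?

-4748 + 341 = -4407 (10111011001001)
-4407 + 689 = -3718 (11000101111010)

-3718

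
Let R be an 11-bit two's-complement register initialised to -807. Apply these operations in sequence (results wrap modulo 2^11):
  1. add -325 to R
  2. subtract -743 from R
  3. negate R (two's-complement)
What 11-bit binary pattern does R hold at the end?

00110000101

Start: R = -807 = 10011011001.
R = -807 + (-325) = -1132; wraps to 916 = 01110010100
R = 916 − (-743) = 1659; wraps to -389 = 11001111011
R = −(-389) = 389 = 00110000101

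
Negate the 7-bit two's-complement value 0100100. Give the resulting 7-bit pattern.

1011100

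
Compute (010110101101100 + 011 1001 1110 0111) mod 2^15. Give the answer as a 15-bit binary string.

  010110101101100
+ 011100111100111
= 110011101010011

110011101010011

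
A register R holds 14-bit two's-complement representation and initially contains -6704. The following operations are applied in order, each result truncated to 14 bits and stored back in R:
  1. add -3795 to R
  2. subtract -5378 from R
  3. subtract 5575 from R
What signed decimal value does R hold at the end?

Start: R = -6704 = 10010111010000.
R = -6704 + (-3795) = -10499; wraps to 5885 = 01011011111101
R = 5885 − (-5378) = 11263; wraps to -5121 = 10101111111111
R = -5121 − 5575 = -10696; wraps to 5688 = 01011000111000

5688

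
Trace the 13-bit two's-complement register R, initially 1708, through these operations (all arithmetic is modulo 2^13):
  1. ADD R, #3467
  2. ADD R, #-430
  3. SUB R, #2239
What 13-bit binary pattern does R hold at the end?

0100111001010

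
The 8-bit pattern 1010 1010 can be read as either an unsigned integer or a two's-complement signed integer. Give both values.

unsigned = 170, signed = -86

Unsigned: 10101010 = 170.
Signed: MSB=1 → 170 − 256 = -86.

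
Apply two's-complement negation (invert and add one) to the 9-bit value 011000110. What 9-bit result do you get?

Invert: 100111001. Add 1: 100111010.
Check: 011000110 = 198, 100111010 = -198.

100111010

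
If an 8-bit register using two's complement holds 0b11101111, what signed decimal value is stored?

-17

MSB is 1, so the value is negative.
Unsigned reading: 239. Subtract 2^8 = 256: 239 − 256 = -17.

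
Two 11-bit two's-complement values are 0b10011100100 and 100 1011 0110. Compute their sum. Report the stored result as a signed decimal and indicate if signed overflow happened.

410; overflow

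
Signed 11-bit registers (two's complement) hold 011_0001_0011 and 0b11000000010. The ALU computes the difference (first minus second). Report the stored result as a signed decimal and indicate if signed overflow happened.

011_0001_0011 → 01100010011 = 787 (signed)
0b11000000010 → 11000000010 = -510 (signed)
Subtract via negate-and-add: invert 11000000010 + 1 = 00111111110 (i.e. 510).
  01100010011
+ 00111111110
= 10100010001
Result 10100010001: MSB = 1 → 1297 − 2048 = -751.
Both addends (after negating the subtrahend) are non-negative but the stored result is negative: signed overflow. The true value 787 − (-510) = 1297 lies outside [-1024, 1023].

-751; overflow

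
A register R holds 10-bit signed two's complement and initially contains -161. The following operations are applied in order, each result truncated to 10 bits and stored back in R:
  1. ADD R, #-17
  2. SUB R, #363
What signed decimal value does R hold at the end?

Start: R = -161 = 1101011111.
R = -161 + (-17) = -178 = 1101001110
R = -178 − 363 = -541; wraps to 483 = 0111100011

483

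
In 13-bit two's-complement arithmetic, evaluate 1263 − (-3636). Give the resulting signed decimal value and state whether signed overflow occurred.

1263 → 0010011101111
-3636 → 1000111001100
Subtract via negate-and-add: invert 1000111001100 + 1 = 0111000110100 (i.e. 3636).
  0010011101111
+ 0111000110100
= 1001100100011
Result 1001100100011: MSB = 1 → 4899 − 8192 = -3293.
Both addends (after negating the subtrahend) are non-negative but the stored result is negative: signed overflow. The true value 1263 − (-3636) = 4899 lies outside [-4096, 4095].

-3293; overflow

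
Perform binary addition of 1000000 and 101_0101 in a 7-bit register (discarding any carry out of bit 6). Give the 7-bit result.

  1000000
+ 1010101
= 0010101  (discard carry-out 1)

0010101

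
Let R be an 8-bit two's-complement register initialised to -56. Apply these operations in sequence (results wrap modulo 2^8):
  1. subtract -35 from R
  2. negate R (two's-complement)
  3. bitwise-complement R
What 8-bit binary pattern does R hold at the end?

11101010

Start: R = -56 = 11001000.
R = -56 − (-35) = -21 = 11101011
R = −(-21) = 21 = 00010101
R = NOT 00010101 = 11101010 = -22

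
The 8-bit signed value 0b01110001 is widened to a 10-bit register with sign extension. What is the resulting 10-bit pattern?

0001110001

MSB of 01110001 is 0; replicate it into the new high bits.
00|01110001 → 0001110001 (still 113).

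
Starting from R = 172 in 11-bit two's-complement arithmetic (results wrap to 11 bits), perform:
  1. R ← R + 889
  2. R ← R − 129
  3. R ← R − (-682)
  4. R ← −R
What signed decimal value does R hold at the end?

Start: R = 172 = 00010101100.
R = 172 + 889 = 1061; wraps to -987 = 10000100101
R = -987 − 129 = -1116; wraps to 932 = 01110100100
R = 932 − (-682) = 1614; wraps to -434 = 11001001110
R = −(-434) = 434 = 00110110010

434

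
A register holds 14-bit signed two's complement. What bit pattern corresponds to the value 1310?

1310 is non-negative, so write it directly in 14 bits: 00010100011110.

00010100011110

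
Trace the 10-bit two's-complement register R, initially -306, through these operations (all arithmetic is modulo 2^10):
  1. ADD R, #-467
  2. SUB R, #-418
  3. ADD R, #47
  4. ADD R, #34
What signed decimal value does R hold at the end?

Start: R = -306 = 1011001110.
R = -306 + (-467) = -773; wraps to 251 = 0011111011
R = 251 − (-418) = 669; wraps to -355 = 1010011101
R = -355 + 47 = -308 = 1011001100
R = -308 + 34 = -274 = 1011101110

-274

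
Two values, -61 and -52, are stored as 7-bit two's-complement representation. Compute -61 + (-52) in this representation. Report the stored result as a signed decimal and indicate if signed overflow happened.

15; overflow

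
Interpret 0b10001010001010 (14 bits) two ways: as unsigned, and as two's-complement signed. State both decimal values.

unsigned = 8842, signed = -7542

Unsigned: 10001010001010 = 8842.
Signed: MSB=1 → 8842 − 16384 = -7542.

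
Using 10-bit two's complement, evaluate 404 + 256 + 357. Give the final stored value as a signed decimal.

404 + 256 = 660 → wraps to -364 (1010010100)
-364 + 357 = -7 (1111111001)

-7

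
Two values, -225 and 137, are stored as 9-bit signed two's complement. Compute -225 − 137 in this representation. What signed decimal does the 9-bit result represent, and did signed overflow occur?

150; overflow

-225 → 100011111
137 → 010001001
Subtract via negate-and-add: invert 010001001 + 1 = 101110111 (i.e. -137).
  100011111
+ 101110111
= 010010110  (discard carry-out 1)
Result 010010110: MSB = 0 → value 150.
Both addends (after negating the subtrahend) are negative but the stored result is non-negative: signed overflow. The true value -225 − 137 = -362 lies outside [-256, 255].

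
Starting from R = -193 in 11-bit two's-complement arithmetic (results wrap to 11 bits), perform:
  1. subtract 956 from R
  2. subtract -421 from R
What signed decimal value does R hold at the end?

-728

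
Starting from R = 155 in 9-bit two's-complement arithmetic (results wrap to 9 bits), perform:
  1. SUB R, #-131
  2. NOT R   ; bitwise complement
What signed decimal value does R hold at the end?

Start: R = 155 = 010011011.
R = 155 − (-131) = 286; wraps to -226 = 100011110
R = NOT 100011110 = 011100001 = 225

225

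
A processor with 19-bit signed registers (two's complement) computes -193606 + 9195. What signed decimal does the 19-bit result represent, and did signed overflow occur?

-193606 → 1010000101110111010
9195 → 0000010001111101011
  1010000101110111010
+ 0000010001111101011
= 1010010111110100101
Result 1010010111110100101: MSB = 1 → 339877 − 524288 = -184411.
Addends have opposite signs, so signed overflow cannot occur.

-184411; no overflow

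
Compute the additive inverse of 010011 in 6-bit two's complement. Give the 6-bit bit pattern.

Invert: 101100. Add 1: 101101.

101101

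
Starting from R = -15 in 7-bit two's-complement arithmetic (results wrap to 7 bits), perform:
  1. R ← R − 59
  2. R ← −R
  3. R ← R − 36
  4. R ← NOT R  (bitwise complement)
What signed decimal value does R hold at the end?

Start: R = -15 = 1110001.
R = -15 − 59 = -74; wraps to 54 = 0110110
R = −(54) = -54 = 1001010
R = -54 − 36 = -90; wraps to 38 = 0100110
R = NOT 0100110 = 1011001 = -39

-39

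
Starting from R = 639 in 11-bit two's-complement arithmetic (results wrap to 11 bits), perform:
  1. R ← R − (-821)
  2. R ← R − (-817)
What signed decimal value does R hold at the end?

Start: R = 639 = 01001111111.
R = 639 − (-821) = 1460; wraps to -588 = 10110110100
R = -588 − (-817) = 229 = 00011100101

229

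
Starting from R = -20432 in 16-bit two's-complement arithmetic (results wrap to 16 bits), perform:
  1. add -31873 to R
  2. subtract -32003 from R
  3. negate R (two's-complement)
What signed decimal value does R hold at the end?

20302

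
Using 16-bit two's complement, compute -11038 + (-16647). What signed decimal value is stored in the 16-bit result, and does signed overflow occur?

-27685; no overflow

-11038 → 1101010011100010
-16647 → 1011111011111001
  1101010011100010
+ 1011111011111001
= 1001001111011011  (discard carry-out 1)
Result 1001001111011011: MSB = 1 → 37851 − 65536 = -27685.
Both addends are negative and so is the stored result: no signed overflow.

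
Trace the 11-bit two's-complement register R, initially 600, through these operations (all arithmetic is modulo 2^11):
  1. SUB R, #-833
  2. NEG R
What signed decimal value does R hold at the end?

615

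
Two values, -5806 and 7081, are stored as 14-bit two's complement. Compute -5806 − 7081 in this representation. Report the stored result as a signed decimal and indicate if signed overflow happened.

3497; overflow

-5806 → 10100101010010
7081 → 01101110101001
Subtract via negate-and-add: invert 01101110101001 + 1 = 10010001010111 (i.e. -7081).
  10100101010010
+ 10010001010111
= 00110110101001  (discard carry-out 1)
Result 00110110101001: MSB = 0 → value 3497.
Both addends (after negating the subtrahend) are negative but the stored result is non-negative: signed overflow. The true value -5806 − 7081 = -12887 lies outside [-8192, 8191].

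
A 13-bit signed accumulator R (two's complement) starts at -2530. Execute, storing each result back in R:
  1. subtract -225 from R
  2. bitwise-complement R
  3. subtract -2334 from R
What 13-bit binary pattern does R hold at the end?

1001000011110

Start: R = -2530 = 1011000011110.
R = -2530 − (-225) = -2305 = 1011011111111
R = NOT 1011011111111 = 0100100000000 = 2304
R = 2304 − (-2334) = 4638; wraps to -3554 = 1001000011110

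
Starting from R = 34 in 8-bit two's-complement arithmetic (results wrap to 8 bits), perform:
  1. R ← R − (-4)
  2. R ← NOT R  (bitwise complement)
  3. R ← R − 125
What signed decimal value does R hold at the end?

Start: R = 34 = 00100010.
R = 34 − (-4) = 38 = 00100110
R = NOT 00100110 = 11011001 = -39
R = -39 − 125 = -164; wraps to 92 = 01011100

92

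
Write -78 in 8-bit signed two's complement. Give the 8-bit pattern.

|-78| = 78 = 01001110 in 8 bits.
Invert the bits: 10110001. Add 1: 10110010.

10110010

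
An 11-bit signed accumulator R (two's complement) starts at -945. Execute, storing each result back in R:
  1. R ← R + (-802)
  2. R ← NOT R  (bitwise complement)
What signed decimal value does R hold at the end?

-302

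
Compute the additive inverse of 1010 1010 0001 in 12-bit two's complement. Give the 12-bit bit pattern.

Invert: 010101011110. Add 1: 010101011111.

010101011111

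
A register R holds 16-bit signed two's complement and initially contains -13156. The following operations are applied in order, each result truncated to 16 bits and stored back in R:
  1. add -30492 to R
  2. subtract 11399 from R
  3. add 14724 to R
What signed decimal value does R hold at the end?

Start: R = -13156 = 1100110010011100.
R = -13156 + (-30492) = -43648; wraps to 21888 = 0101010110000000
R = 21888 − 11399 = 10489 = 0010100011111001
R = 10489 + 14724 = 25213 = 0110001001111101

25213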